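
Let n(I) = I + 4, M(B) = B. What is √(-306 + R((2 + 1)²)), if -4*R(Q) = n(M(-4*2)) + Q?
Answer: I*√1229/2 ≈ 17.529*I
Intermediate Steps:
n(I) = 4 + I
R(Q) = 1 - Q/4 (R(Q) = -((4 - 4*2) + Q)/4 = -((4 - 8) + Q)/4 = -(-4 + Q)/4 = 1 - Q/4)
√(-306 + R((2 + 1)²)) = √(-306 + (1 - (2 + 1)²/4)) = √(-306 + (1 - ¼*3²)) = √(-306 + (1 - ¼*9)) = √(-306 + (1 - 9/4)) = √(-306 - 5/4) = √(-1229/4) = I*√1229/2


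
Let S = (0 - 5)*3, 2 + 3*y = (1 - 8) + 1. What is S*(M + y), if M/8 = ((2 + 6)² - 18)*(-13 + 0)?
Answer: 71800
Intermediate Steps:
y = -8/3 (y = -⅔ + ((1 - 8) + 1)/3 = -⅔ + (-7 + 1)/3 = -⅔ + (⅓)*(-6) = -⅔ - 2 = -8/3 ≈ -2.6667)
S = -15 (S = -5*3 = -15)
M = -4784 (M = 8*(((2 + 6)² - 18)*(-13 + 0)) = 8*((8² - 18)*(-13)) = 8*((64 - 18)*(-13)) = 8*(46*(-13)) = 8*(-598) = -4784)
S*(M + y) = -15*(-4784 - 8/3) = -15*(-14360/3) = 71800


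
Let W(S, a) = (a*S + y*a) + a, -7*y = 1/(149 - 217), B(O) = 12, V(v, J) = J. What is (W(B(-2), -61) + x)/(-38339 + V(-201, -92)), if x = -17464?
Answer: 8690393/18293156 ≈ 0.47506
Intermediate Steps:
y = 1/476 (y = -1/(7*(149 - 217)) = -⅐/(-68) = -⅐*(-1/68) = 1/476 ≈ 0.0021008)
W(S, a) = 477*a/476 + S*a (W(S, a) = (a*S + a/476) + a = (S*a + a/476) + a = (a/476 + S*a) + a = 477*a/476 + S*a)
(W(B(-2), -61) + x)/(-38339 + V(-201, -92)) = ((1/476)*(-61)*(477 + 476*12) - 17464)/(-38339 - 92) = ((1/476)*(-61)*(477 + 5712) - 17464)/(-38431) = ((1/476)*(-61)*6189 - 17464)*(-1/38431) = (-377529/476 - 17464)*(-1/38431) = -8690393/476*(-1/38431) = 8690393/18293156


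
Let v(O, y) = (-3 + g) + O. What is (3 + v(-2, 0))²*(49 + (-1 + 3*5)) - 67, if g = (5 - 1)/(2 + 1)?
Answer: -39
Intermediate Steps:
g = 4/3 ≈ 1.3333
v(O, y) = -5/3 + O (v(O, y) = (-3 + 4/3) + O = -5/3 + O)
(3 + v(-2, 0))²*(49 + (-1 + 3*5)) - 67 = (3 + (-5/3 - 2))²*(49 + (-1 + 3*5)) - 67 = (3 - 11/3)²*(49 + (-1 + 15)) - 67 = (-⅔)²*(49 + 14) - 67 = (4/9)*63 - 67 = 28 - 67 = -39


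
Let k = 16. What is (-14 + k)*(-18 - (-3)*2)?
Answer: -24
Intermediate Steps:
(-14 + k)*(-18 - (-3)*2) = (-14 + 16)*(-18 - (-3)*2) = 2*(-18 - 1*(-6)) = 2*(-18 + 6) = 2*(-12) = -24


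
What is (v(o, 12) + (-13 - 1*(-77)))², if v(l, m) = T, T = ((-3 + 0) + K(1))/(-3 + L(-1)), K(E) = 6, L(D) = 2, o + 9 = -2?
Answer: 3721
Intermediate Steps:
o = -11 (o = -9 - 2 = -11)
T = -3 (T = ((-3 + 0) + 6)/(-3 + 2) = (-3 + 6)/(-1) = 3*(-1) = -3)
v(l, m) = -3
(v(o, 12) + (-13 - 1*(-77)))² = (-3 + (-13 - 1*(-77)))² = (-3 + (-13 + 77))² = (-3 + 64)² = 61² = 3721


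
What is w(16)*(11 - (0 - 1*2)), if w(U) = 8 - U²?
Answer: -3224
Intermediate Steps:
w(16)*(11 - (0 - 1*2)) = (8 - 1*16²)*(11 - (0 - 1*2)) = (8 - 1*256)*(11 - (0 - 2)) = (8 - 256)*(11 - 1*(-2)) = -248*(11 + 2) = -248*13 = -3224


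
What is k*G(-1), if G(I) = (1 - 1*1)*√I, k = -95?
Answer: 0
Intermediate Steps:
G(I) = 0 (G(I) = (1 - 1)*√I = 0*√I = 0)
k*G(-1) = -95*0 = 0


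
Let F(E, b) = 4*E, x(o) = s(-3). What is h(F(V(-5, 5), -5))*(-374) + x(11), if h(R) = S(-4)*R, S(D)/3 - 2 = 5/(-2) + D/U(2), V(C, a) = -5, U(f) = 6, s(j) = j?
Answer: -26183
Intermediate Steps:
x(o) = -3
S(D) = -3/2 + D/2 (S(D) = 6 + 3*(5/(-2) + D/6) = 6 + 3*(5*(-½) + D*(⅙)) = 6 + 3*(-5/2 + D/6) = 6 + (-15/2 + D/2) = -3/2 + D/2)
h(R) = -7*R/2 (h(R) = (-3/2 + (½)*(-4))*R = (-3/2 - 2)*R = -7*R/2)
h(F(V(-5, 5), -5))*(-374) + x(11) = -14*(-5)*(-374) - 3 = -7/2*(-20)*(-374) - 3 = 70*(-374) - 3 = -26180 - 3 = -26183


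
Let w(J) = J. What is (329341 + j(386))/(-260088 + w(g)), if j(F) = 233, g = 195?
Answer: -109858/86631 ≈ -1.2681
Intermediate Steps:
(329341 + j(386))/(-260088 + w(g)) = (329341 + 233)/(-260088 + 195) = 329574/(-259893) = 329574*(-1/259893) = -109858/86631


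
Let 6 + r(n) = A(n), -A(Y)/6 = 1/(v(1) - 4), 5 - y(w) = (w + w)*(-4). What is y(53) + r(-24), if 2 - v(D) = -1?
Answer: 429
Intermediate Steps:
v(D) = 3 (v(D) = 2 - 1*(-1) = 2 + 1 = 3)
y(w) = 5 + 8*w (y(w) = 5 - (w + w)*(-4) = 5 - 2*w*(-4) = 5 - (-8)*w = 5 + 8*w)
A(Y) = 6 (A(Y) = -6/(3 - 4) = -6/(-1) = -6*(-1) = 6)
r(n) = 0 (r(n) = -6 + 6 = 0)
y(53) + r(-24) = (5 + 8*53) + 0 = (5 + 424) + 0 = 429 + 0 = 429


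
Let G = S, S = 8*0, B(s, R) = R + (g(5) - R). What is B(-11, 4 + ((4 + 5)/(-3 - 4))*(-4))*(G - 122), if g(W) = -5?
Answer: 610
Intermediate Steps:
B(s, R) = -5 (B(s, R) = R + (-5 - R) = -5)
S = 0
G = 0
B(-11, 4 + ((4 + 5)/(-3 - 4))*(-4))*(G - 122) = -5*(0 - 122) = -5*(-122) = 610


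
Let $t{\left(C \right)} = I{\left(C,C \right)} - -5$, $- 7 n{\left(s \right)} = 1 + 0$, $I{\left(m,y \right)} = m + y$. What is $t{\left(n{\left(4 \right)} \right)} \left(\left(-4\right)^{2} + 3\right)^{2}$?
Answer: $\frac{11913}{7} \approx 1701.9$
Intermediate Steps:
$n{\left(s \right)} = - \frac{1}{7}$ ($n{\left(s \right)} = - \frac{1 + 0}{7} = \left(- \frac{1}{7}\right) 1 = - \frac{1}{7}$)
$t{\left(C \right)} = 5 + 2 C$ ($t{\left(C \right)} = \left(C + C\right) - -5 = 2 C + 5 = 5 + 2 C$)
$t{\left(n{\left(4 \right)} \right)} \left(\left(-4\right)^{2} + 3\right)^{2} = \left(5 + 2 \left(- \frac{1}{7}\right)\right) \left(\left(-4\right)^{2} + 3\right)^{2} = \left(5 - \frac{2}{7}\right) \left(16 + 3\right)^{2} = \frac{33 \cdot 19^{2}}{7} = \frac{33}{7} \cdot 361 = \frac{11913}{7}$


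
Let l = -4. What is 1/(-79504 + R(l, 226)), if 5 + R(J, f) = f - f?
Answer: -1/79509 ≈ -1.2577e-5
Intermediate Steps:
R(J, f) = -5 (R(J, f) = -5 + (f - f) = -5 + 0 = -5)
1/(-79504 + R(l, 226)) = 1/(-79504 - 5) = 1/(-79509) = -1/79509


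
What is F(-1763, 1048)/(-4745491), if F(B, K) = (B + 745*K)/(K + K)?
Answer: -778997/9946549136 ≈ -7.8318e-5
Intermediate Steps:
F(B, K) = (B + 745*K)/(2*K) (F(B, K) = (B + 745*K)/((2*K)) = (B + 745*K)*(1/(2*K)) = (B + 745*K)/(2*K))
F(-1763, 1048)/(-4745491) = ((1/2)*(-1763 + 745*1048)/1048)/(-4745491) = ((1/2)*(1/1048)*(-1763 + 780760))*(-1/4745491) = ((1/2)*(1/1048)*778997)*(-1/4745491) = (778997/2096)*(-1/4745491) = -778997/9946549136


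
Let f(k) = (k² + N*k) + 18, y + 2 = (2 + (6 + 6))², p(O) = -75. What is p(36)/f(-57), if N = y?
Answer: 25/2597 ≈ 0.0096265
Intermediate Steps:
y = 194 (y = -2 + (2 + (6 + 6))² = -2 + (2 + 12)² = -2 + 14² = -2 + 196 = 194)
N = 194
f(k) = 18 + k² + 194*k (f(k) = (k² + 194*k) + 18 = 18 + k² + 194*k)
p(36)/f(-57) = -75/(18 + (-57)² + 194*(-57)) = -75/(18 + 3249 - 11058) = -75/(-7791) = -75*(-1/7791) = 25/2597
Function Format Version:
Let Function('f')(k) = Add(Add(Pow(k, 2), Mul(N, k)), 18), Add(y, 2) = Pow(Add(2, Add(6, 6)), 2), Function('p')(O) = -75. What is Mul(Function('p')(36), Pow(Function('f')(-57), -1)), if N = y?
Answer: Rational(25, 2597) ≈ 0.0096265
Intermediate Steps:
y = 194 (y = Add(-2, Pow(Add(2, Add(6, 6)), 2)) = Add(-2, Pow(Add(2, 12), 2)) = Add(-2, Pow(14, 2)) = Add(-2, 196) = 194)
N = 194
Function('f')(k) = Add(18, Pow(k, 2), Mul(194, k)) (Function('f')(k) = Add(Add(Pow(k, 2), Mul(194, k)), 18) = Add(18, Pow(k, 2), Mul(194, k)))
Mul(Function('p')(36), Pow(Function('f')(-57), -1)) = Mul(-75, Pow(Add(18, Pow(-57, 2), Mul(194, -57)), -1)) = Mul(-75, Pow(Add(18, 3249, -11058), -1)) = Mul(-75, Pow(-7791, -1)) = Mul(-75, Rational(-1, 7791)) = Rational(25, 2597)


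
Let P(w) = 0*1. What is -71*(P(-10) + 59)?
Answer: -4189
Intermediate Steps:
P(w) = 0
-71*(P(-10) + 59) = -71*(0 + 59) = -71*59 = -4189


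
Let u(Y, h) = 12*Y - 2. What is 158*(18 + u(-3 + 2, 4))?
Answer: 632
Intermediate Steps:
u(Y, h) = -2 + 12*Y
158*(18 + u(-3 + 2, 4)) = 158*(18 + (-2 + 12*(-3 + 2))) = 158*(18 + (-2 + 12*(-1))) = 158*(18 + (-2 - 12)) = 158*(18 - 14) = 158*4 = 632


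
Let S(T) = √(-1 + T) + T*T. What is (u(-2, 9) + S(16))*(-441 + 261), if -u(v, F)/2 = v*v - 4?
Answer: -46080 - 180*√15 ≈ -46777.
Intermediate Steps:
u(v, F) = 8 - 2*v² (u(v, F) = -2*(v*v - 4) = -2*(v² - 4) = -2*(-4 + v²) = 8 - 2*v²)
S(T) = T² + √(-1 + T) (S(T) = √(-1 + T) + T² = T² + √(-1 + T))
(u(-2, 9) + S(16))*(-441 + 261) = ((8 - 2*(-2)²) + (16² + √(-1 + 16)))*(-441 + 261) = ((8 - 2*4) + (256 + √15))*(-180) = ((8 - 8) + (256 + √15))*(-180) = (0 + (256 + √15))*(-180) = (256 + √15)*(-180) = -46080 - 180*√15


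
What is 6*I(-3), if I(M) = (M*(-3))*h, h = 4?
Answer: 216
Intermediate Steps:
I(M) = -12*M (I(M) = (M*(-3))*4 = -3*M*4 = -12*M)
6*I(-3) = 6*(-12*(-3)) = 6*36 = 216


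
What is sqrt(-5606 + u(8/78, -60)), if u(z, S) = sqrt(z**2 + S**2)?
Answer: sqrt(-8526726 + 156*sqrt(342226))/39 ≈ 74.471*I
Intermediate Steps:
u(z, S) = sqrt(S**2 + z**2)
sqrt(-5606 + u(8/78, -60)) = sqrt(-5606 + sqrt((-60)**2 + (8/78)**2)) = sqrt(-5606 + sqrt(3600 + (8*(1/78))**2)) = sqrt(-5606 + sqrt(3600 + (4/39)**2)) = sqrt(-5606 + sqrt(3600 + 16/1521)) = sqrt(-5606 + sqrt(5475616/1521)) = sqrt(-5606 + 4*sqrt(342226)/39)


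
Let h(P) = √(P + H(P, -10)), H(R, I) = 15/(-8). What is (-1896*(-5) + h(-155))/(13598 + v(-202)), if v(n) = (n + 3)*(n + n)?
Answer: 4740/46997 + I*√2510/375976 ≈ 0.10086 + 0.00013325*I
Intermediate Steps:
H(R, I) = -15/8 (H(R, I) = 15*(-⅛) = -15/8)
h(P) = √(-15/8 + P) (h(P) = √(P - 15/8) = √(-15/8 + P))
v(n) = 2*n*(3 + n) (v(n) = (3 + n)*(2*n) = 2*n*(3 + n))
(-1896*(-5) + h(-155))/(13598 + v(-202)) = (-1896*(-5) + √(-30 + 16*(-155))/4)/(13598 + 2*(-202)*(3 - 202)) = (9480 + √(-30 - 2480)/4)/(13598 + 2*(-202)*(-199)) = (9480 + √(-2510)/4)/(13598 + 80396) = (9480 + (I*√2510)/4)/93994 = (9480 + I*√2510/4)*(1/93994) = 4740/46997 + I*√2510/375976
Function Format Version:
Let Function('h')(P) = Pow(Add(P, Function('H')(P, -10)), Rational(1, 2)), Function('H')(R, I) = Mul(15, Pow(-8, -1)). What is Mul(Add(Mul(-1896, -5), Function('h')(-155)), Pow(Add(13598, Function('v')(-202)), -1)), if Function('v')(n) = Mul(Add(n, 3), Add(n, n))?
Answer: Add(Rational(4740, 46997), Mul(Rational(1, 375976), I, Pow(2510, Rational(1, 2)))) ≈ Add(0.10086, Mul(0.00013325, I))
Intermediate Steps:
Function('H')(R, I) = Rational(-15, 8) (Function('H')(R, I) = Mul(15, Rational(-1, 8)) = Rational(-15, 8))
Function('h')(P) = Pow(Add(Rational(-15, 8), P), Rational(1, 2)) (Function('h')(P) = Pow(Add(P, Rational(-15, 8)), Rational(1, 2)) = Pow(Add(Rational(-15, 8), P), Rational(1, 2)))
Function('v')(n) = Mul(2, n, Add(3, n)) (Function('v')(n) = Mul(Add(3, n), Mul(2, n)) = Mul(2, n, Add(3, n)))
Mul(Add(Mul(-1896, -5), Function('h')(-155)), Pow(Add(13598, Function('v')(-202)), -1)) = Mul(Add(Mul(-1896, -5), Mul(Rational(1, 4), Pow(Add(-30, Mul(16, -155)), Rational(1, 2)))), Pow(Add(13598, Mul(2, -202, Add(3, -202))), -1)) = Mul(Add(9480, Mul(Rational(1, 4), Pow(Add(-30, -2480), Rational(1, 2)))), Pow(Add(13598, Mul(2, -202, -199)), -1)) = Mul(Add(9480, Mul(Rational(1, 4), Pow(-2510, Rational(1, 2)))), Pow(Add(13598, 80396), -1)) = Mul(Add(9480, Mul(Rational(1, 4), Mul(I, Pow(2510, Rational(1, 2))))), Pow(93994, -1)) = Mul(Add(9480, Mul(Rational(1, 4), I, Pow(2510, Rational(1, 2)))), Rational(1, 93994)) = Add(Rational(4740, 46997), Mul(Rational(1, 375976), I, Pow(2510, Rational(1, 2))))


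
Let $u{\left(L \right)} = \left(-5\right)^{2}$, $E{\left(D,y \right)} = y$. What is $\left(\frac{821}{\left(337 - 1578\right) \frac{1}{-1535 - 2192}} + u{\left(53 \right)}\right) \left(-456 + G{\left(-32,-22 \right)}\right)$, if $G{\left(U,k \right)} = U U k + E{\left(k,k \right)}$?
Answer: $- \frac{71109061352}{1241} \approx -5.73 \cdot 10^{7}$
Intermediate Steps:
$u{\left(L \right)} = 25$
$G{\left(U,k \right)} = k + k U^{2}$ ($G{\left(U,k \right)} = U U k + k = U^{2} k + k = k U^{2} + k = k + k U^{2}$)
$\left(\frac{821}{\left(337 - 1578\right) \frac{1}{-1535 - 2192}} + u{\left(53 \right)}\right) \left(-456 + G{\left(-32,-22 \right)}\right) = \left(\frac{821}{\left(337 - 1578\right) \frac{1}{-1535 - 2192}} + 25\right) \left(-456 - 22 \left(1 + \left(-32\right)^{2}\right)\right) = \left(\frac{821}{\left(-1241\right) \frac{1}{-3727}} + 25\right) \left(-456 - 22 \left(1 + 1024\right)\right) = \left(\frac{821}{\left(-1241\right) \left(- \frac{1}{3727}\right)} + 25\right) \left(-456 - 22550\right) = \left(\frac{821}{\frac{1241}{3727}} + 25\right) \left(-456 - 22550\right) = \left(821 \cdot \frac{3727}{1241} + 25\right) \left(-23006\right) = \left(\frac{3059867}{1241} + 25\right) \left(-23006\right) = \frac{3090892}{1241} \left(-23006\right) = - \frac{71109061352}{1241}$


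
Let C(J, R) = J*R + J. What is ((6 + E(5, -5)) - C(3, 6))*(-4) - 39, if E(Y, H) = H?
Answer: 41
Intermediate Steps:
C(J, R) = J + J*R
((6 + E(5, -5)) - C(3, 6))*(-4) - 39 = ((6 - 5) - 3*(1 + 6))*(-4) - 39 = (1 - 3*7)*(-4) - 39 = (1 - 1*21)*(-4) - 39 = (1 - 21)*(-4) - 39 = -20*(-4) - 39 = 80 - 39 = 41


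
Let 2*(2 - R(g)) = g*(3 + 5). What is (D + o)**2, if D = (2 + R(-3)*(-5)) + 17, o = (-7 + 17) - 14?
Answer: 3025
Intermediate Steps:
R(g) = 2 - 4*g (R(g) = 2 - g*(3 + 5)/2 = 2 - g*8/2 = 2 - 4*g)
o = -4 (o = 10 - 14 = -4)
D = -51 (D = (2 + (2 - 4*(-3))*(-5)) + 17 = (2 + (2 + 12)*(-5)) + 17 = (2 + 14*(-5)) + 17 = (2 - 70) + 17 = -68 + 17 = -51)
(D + o)**2 = (-51 - 4)**2 = (-55)**2 = 3025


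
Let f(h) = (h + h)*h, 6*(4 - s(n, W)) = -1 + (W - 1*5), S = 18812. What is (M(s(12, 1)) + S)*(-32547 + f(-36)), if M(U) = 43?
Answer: -564801525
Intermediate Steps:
s(n, W) = 5 - W/6 (s(n, W) = 4 - (-1 + (W - 1*5))/6 = 4 - (-1 + (W - 5))/6 = 4 - (-1 + (-5 + W))/6 = 4 - (-6 + W)/6 = 4 + (1 - W/6) = 5 - W/6)
f(h) = 2*h² (f(h) = (2*h)*h = 2*h²)
(M(s(12, 1)) + S)*(-32547 + f(-36)) = (43 + 18812)*(-32547 + 2*(-36)²) = 18855*(-32547 + 2*1296) = 18855*(-32547 + 2592) = 18855*(-29955) = -564801525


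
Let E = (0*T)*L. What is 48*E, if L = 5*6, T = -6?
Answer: 0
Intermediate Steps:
L = 30
E = 0 (E = (0*(-6))*30 = 0*30 = 0)
48*E = 48*0 = 0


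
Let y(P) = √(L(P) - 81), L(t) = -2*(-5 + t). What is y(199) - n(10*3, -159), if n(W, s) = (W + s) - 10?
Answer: 139 + I*√469 ≈ 139.0 + 21.656*I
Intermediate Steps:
L(t) = 10 - 2*t
n(W, s) = -10 + W + s
y(P) = √(-71 - 2*P) (y(P) = √((10 - 2*P) - 81) = √(-71 - 2*P))
y(199) - n(10*3, -159) = √(-71 - 2*199) - (-10 + 10*3 - 159) = √(-71 - 398) - (-10 + 30 - 159) = √(-469) - 1*(-139) = I*√469 + 139 = 139 + I*√469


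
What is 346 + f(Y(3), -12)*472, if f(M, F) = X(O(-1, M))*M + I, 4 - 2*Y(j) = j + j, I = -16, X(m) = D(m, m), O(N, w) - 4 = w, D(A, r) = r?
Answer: -8622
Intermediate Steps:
O(N, w) = 4 + w
X(m) = m
Y(j) = 2 - j (Y(j) = 2 - (j + j)/2 = 2 - j)
f(M, F) = -16 + M*(4 + M) (f(M, F) = (4 + M)*M - 16 = M*(4 + M) - 16 = -16 + M*(4 + M))
346 + f(Y(3), -12)*472 = 346 + (-16 + (2 - 1*3)*(4 + (2 - 1*3)))*472 = 346 + (-16 + (2 - 3)*(4 + (2 - 3)))*472 = 346 + (-16 - (4 - 1))*472 = 346 + (-16 - 1*3)*472 = 346 + (-16 - 3)*472 = 346 - 19*472 = 346 - 8968 = -8622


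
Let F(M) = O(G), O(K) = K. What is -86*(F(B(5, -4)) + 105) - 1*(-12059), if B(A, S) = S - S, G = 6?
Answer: 2513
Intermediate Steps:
B(A, S) = 0
F(M) = 6
-86*(F(B(5, -4)) + 105) - 1*(-12059) = -86*(6 + 105) - 1*(-12059) = -86*111 + 12059 = -9546 + 12059 = 2513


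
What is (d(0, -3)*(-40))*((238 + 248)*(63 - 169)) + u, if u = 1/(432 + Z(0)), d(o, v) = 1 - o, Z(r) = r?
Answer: 890196481/432 ≈ 2.0606e+6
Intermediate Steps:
u = 1/432 (u = 1/(432 + 0) = 1/432 ≈ 0.0023148)
(d(0, -3)*(-40))*((238 + 248)*(63 - 169)) + u = ((1 - 1*0)*(-40))*((238 + 248)*(63 - 169)) + 1/432 = ((1 + 0)*(-40))*(486*(-106)) + 1/432 = (1*(-40))*(-51516) + 1/432 = -40*(-51516) + 1/432 = 2060640 + 1/432 = 890196481/432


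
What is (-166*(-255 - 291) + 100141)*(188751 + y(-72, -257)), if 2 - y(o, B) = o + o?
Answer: 36037202969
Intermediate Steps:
y(o, B) = 2 - 2*o (y(o, B) = 2 - (o + o) = 2 - 2*o)
(-166*(-255 - 291) + 100141)*(188751 + y(-72, -257)) = (-166*(-255 - 291) + 100141)*(188751 + (2 - 2*(-72))) = (-166*(-546) + 100141)*(188751 + (2 + 144)) = (90636 + 100141)*(188751 + 146) = 190777*188897 = 36037202969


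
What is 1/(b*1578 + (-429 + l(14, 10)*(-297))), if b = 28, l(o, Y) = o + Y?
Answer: 1/36627 ≈ 2.7302e-5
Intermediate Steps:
l(o, Y) = Y + o
1/(b*1578 + (-429 + l(14, 10)*(-297))) = 1/(28*1578 + (-429 + (10 + 14)*(-297))) = 1/(44184 + (-429 + 24*(-297))) = 1/(44184 + (-429 - 7128)) = 1/(44184 - 7557) = 1/36627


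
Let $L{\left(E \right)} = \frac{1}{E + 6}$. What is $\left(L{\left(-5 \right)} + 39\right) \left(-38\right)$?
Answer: $-1520$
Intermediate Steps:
$L{\left(E \right)} = \frac{1}{6 + E}$
$\left(L{\left(-5 \right)} + 39\right) \left(-38\right) = \left(\frac{1}{6 - 5} + 39\right) \left(-38\right) = \left(1^{-1} + 39\right) \left(-38\right) = \left(1 + 39\right) \left(-38\right) = 40 \left(-38\right) = -1520$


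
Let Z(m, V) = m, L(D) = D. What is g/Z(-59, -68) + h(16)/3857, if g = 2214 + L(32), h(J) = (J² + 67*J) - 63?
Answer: -8588187/227563 ≈ -37.740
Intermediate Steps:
h(J) = -63 + J² + 67*J
g = 2246 (g = 2214 + 32 = 2246)
g/Z(-59, -68) + h(16)/3857 = 2246/(-59) + (-63 + 16² + 67*16)/3857 = 2246*(-1/59) + (-63 + 256 + 1072)*(1/3857) = -2246/59 + 1265*(1/3857) = -2246/59 + 1265/3857 = -8588187/227563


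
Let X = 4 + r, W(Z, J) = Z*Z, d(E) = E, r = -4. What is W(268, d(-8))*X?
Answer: 0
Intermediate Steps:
W(Z, J) = Z²
X = 0 (X = 4 - 4 = 0)
W(268, d(-8))*X = 268²*0 = 71824*0 = 0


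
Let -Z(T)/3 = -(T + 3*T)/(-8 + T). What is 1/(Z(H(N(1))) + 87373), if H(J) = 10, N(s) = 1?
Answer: 1/87433 ≈ 1.1437e-5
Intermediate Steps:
Z(T) = 12*T/(-8 + T) (Z(T) = -(-3)*(T + 3*T)/(-8 + T) = -(-3)*(4*T)/(-8 + T) = -(-3)*4*T/(-8 + T) = -(-12)*T/(-8 + T) = 12*T/(-8 + T))
1/(Z(H(N(1))) + 87373) = 1/(12*10/(-8 + 10) + 87373) = 1/(12*10/2 + 87373) = 1/(12*10*(1/2) + 87373) = 1/(60 + 87373) = 1/87433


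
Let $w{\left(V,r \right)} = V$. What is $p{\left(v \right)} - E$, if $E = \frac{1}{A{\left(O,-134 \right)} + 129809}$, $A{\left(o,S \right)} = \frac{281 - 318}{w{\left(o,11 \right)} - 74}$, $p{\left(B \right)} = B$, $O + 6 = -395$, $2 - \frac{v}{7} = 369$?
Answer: $- \frac{158402773003}{61659312} \approx -2569.0$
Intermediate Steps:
$v = -2569$ ($v = 14 - 2583 = -2569$)
$O = -401$ ($O = -6 - 395 = -401$)
$A{\left(o,S \right)} = - \frac{37}{-74 + o}$ ($A{\left(o,S \right)} = \frac{281 - 318}{o - 74} = - \frac{37}{-74 + o}$)
$E = \frac{475}{61659312}$ ($E = \frac{1}{- \frac{37}{-74 - 401} + 129809} = \frac{1}{- \frac{37}{-475} + 129809} = \frac{1}{\left(-37\right) \left(- \frac{1}{475}\right) + 129809} = \frac{1}{\frac{37}{475} + 129809} = \frac{1}{\frac{61659312}{475}} = \frac{475}{61659312} \approx 7.7036 \cdot 10^{-6}$)
$p{\left(v \right)} - E = -2569 - \frac{475}{61659312} = - \frac{158402773003}{61659312}$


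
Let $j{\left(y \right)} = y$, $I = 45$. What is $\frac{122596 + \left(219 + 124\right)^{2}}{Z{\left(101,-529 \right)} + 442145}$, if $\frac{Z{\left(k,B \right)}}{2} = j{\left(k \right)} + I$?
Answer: $\frac{240245}{442437} \approx 0.543$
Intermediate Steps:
$Z{\left(k,B \right)} = 90 + 2 k$ ($Z{\left(k,B \right)} = 2 \left(k + 45\right) = 2 \left(45 + k\right) = 90 + 2 k$)
$\frac{122596 + \left(219 + 124\right)^{2}}{Z{\left(101,-529 \right)} + 442145} = \frac{122596 + \left(219 + 124\right)^{2}}{\left(90 + 2 \cdot 101\right) + 442145} = \frac{122596 + 343^{2}}{\left(90 + 202\right) + 442145} = \frac{122596 + 117649}{292 + 442145} = \frac{240245}{442437}$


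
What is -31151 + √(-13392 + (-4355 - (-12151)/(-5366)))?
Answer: -31151 + I*√511071539398/5366 ≈ -31151.0 + 133.23*I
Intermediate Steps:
-31151 + √(-13392 + (-4355 - (-12151)/(-5366))) = -31151 + √(-13392 + (-4355 - (-12151)*(-1)/5366)) = -31151 + √(-13392 + (-4355 - 1*12151/5366)) = -31151 + √(-13392 + (-4355 - 12151/5366)) = -31151 + √(-13392 - 23381081/5366) = -31151 + √(-95242553/5366) = -31151 + I*√511071539398/5366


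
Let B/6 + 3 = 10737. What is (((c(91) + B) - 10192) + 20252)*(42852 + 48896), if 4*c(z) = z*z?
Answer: 7021864369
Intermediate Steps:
B = 64404 (B = -18 + 6*10737 = -18 + 64422 = 64404)
c(z) = z**2/4 (c(z) = (z*z)/4 = z**2/4)
(((c(91) + B) - 10192) + 20252)*(42852 + 48896) = ((((1/4)*91**2 + 64404) - 10192) + 20252)*(42852 + 48896) = ((((1/4)*8281 + 64404) - 10192) + 20252)*91748 = (((8281/4 + 64404) - 10192) + 20252)*91748 = ((265897/4 - 10192) + 20252)*91748 = (225129/4 + 20252)*91748 = (306137/4)*91748 = 7021864369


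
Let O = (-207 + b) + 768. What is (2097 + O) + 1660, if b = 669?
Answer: 4987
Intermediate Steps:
O = 1230 (O = (-207 + 669) + 768 = 462 + 768 = 1230)
(2097 + O) + 1660 = (2097 + 1230) + 1660 = 3327 + 1660 = 4987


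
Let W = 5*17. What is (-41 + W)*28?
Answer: 1232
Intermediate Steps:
W = 85
(-41 + W)*28 = (-41 + 85)*28 = 44*28 = 1232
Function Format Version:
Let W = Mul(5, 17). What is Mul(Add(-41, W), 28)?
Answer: 1232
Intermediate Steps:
W = 85
Mul(Add(-41, W), 28) = Mul(Add(-41, 85), 28) = Mul(44, 28) = 1232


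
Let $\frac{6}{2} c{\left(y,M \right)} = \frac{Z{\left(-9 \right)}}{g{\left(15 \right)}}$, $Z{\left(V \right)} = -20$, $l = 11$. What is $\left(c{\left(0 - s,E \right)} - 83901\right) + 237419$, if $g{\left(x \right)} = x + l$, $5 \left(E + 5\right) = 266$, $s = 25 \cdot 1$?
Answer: $\frac{5987192}{39} \approx 1.5352 \cdot 10^{5}$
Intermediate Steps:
$s = 25$
$E = \frac{241}{5}$ ($E = -5 + \frac{1}{5} \cdot 266 = -5 + \frac{266}{5} = \frac{241}{5} \approx 48.2$)
$g{\left(x \right)} = 11 + x$ ($g{\left(x \right)} = x + 11 = 11 + x$)
$c{\left(y,M \right)} = - \frac{10}{39}$ ($c{\left(y,M \right)} = \frac{\left(-20\right) \frac{1}{11 + 15}}{3} = \frac{\left(-20\right) \frac{1}{26}}{3} = \frac{1}{3} \left(- \frac{10}{13}\right) = - \frac{10}{39}$)
$\left(c{\left(0 - s,E \right)} - 83901\right) + 237419 = \left(- \frac{10}{39} - 83901\right) + 237419 = - \frac{3272149}{39} + 237419 = \frac{5987192}{39}$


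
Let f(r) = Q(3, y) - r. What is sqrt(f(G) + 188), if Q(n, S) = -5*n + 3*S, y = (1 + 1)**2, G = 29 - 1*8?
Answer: 2*sqrt(41) ≈ 12.806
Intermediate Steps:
G = 21 (G = 29 - 8 = 21)
y = 4 (y = 2**2 = 4)
f(r) = -3 - r (f(r) = (-5*3 + 3*4) - r = (-15 + 12) - r = -3 - r)
sqrt(f(G) + 188) = sqrt((-3 - 1*21) + 188) = sqrt((-3 - 21) + 188) = sqrt(-24 + 188) = sqrt(164) = 2*sqrt(41)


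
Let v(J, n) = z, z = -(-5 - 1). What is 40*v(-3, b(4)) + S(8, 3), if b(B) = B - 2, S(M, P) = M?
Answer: 248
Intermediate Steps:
b(B) = -2 + B
z = 6 (z = -1*(-6) = 6)
v(J, n) = 6
40*v(-3, b(4)) + S(8, 3) = 40*6 + 8 = 240 + 8 = 248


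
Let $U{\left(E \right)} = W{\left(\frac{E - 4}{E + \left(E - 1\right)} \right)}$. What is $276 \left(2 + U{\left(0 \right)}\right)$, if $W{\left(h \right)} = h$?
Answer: $1656$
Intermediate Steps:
$U{\left(E \right)} = \frac{-4 + E}{-1 + 2 E}$ ($U{\left(E \right)} = \frac{E - 4}{E + \left(E - 1\right)} = \frac{-4 + E}{E + \left(E - 1\right)} = \frac{-4 + E}{E + \left(-1 + E\right)} = \frac{-4 + E}{-1 + 2 E}$)
$276 \left(2 + U{\left(0 \right)}\right) = 276 \left(2 + \frac{-4 + 0}{-1 + 2 \cdot 0}\right) = 276 \left(2 + \frac{1}{-1 + 0} \left(-4\right)\right) = 276 \left(2 + \frac{1}{-1} \left(-4\right)\right) = 276 \left(2 - -4\right) = 276 \left(2 + 4\right) = 276 \cdot 6 = 1656$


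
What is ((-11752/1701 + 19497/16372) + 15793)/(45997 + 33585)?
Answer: 439656416849/2216260973304 ≈ 0.19838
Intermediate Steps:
((-11752/1701 + 19497/16372) + 15793)/(45997 + 33585) = ((-11752*1/1701 + 19497*(1/16372)) + 15793)/79582 = ((-11752/1701 + 19497/16372) + 15793)*(1/79582) = (-159239347/27848772 + 15793)*(1/79582) = (439656416849/27848772)*(1/79582) = 439656416849/2216260973304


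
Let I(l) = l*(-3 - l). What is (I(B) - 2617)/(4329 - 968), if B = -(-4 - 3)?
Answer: -2687/3361 ≈ -0.79946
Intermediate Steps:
B = 7 (B = -1*(-7) = 7)
(I(B) - 2617)/(4329 - 968) = (-1*7*(3 + 7) - 2617)/(4329 - 968) = (-1*7*10 - 2617)/3361 = (-70 - 2617)*(1/3361) = -2687*1/3361 = -2687/3361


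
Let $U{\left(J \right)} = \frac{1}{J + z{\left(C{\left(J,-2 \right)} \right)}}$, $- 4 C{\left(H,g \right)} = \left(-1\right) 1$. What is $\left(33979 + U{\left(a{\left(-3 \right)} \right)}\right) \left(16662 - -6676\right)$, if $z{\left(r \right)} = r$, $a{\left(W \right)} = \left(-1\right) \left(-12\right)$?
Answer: $\frac{5551026650}{7} \approx 7.93 \cdot 10^{8}$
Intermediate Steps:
$a{\left(W \right)} = 12$
$C{\left(H,g \right)} = \frac{1}{4}$ ($C{\left(H,g \right)} = - \frac{\left(-1\right) 1}{4} = \left(- \frac{1}{4}\right) \left(-1\right) = \frac{1}{4}$)
$U{\left(J \right)} = \frac{1}{\frac{1}{4} + J}$ ($U{\left(J \right)} = \frac{1}{J + \frac{1}{4}} = \frac{1}{\frac{1}{4} + J}$)
$\left(33979 + U{\left(a{\left(-3 \right)} \right)}\right) \left(16662 - -6676\right) = \left(33979 + \frac{4}{1 + 4 \cdot 12}\right) \left(16662 - -6676\right) = \left(33979 + \frac{4}{1 + 48}\right) \left(16662 + \left(6723 - 47\right)\right) = \left(33979 + \frac{4}{49}\right) \left(16662 + 6676\right) = \left(33979 + 4 \cdot \frac{1}{49}\right) 23338 = \left(33979 + \frac{4}{49}\right) 23338 = \frac{1664975}{49} \cdot 23338 = \frac{5551026650}{7}$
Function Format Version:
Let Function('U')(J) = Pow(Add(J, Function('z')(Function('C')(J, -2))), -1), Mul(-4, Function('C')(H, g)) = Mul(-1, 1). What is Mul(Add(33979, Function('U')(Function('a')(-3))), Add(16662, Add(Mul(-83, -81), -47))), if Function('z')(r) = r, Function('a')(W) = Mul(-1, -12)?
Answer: Rational(5551026650, 7) ≈ 7.9300e+8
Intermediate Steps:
Function('a')(W) = 12
Function('C')(H, g) = Rational(1, 4) (Function('C')(H, g) = Mul(Rational(-1, 4), Mul(-1, 1)) = Mul(Rational(-1, 4), -1) = Rational(1, 4))
Function('U')(J) = Pow(Add(Rational(1, 4), J), -1) (Function('U')(J) = Pow(Add(J, Rational(1, 4)), -1) = Pow(Add(Rational(1, 4), J), -1))
Mul(Add(33979, Function('U')(Function('a')(-3))), Add(16662, Add(Mul(-83, -81), -47))) = Mul(Add(33979, Mul(4, Pow(Add(1, Mul(4, 12)), -1))), Add(16662, Add(Mul(-83, -81), -47))) = Mul(Add(33979, Mul(4, Pow(Add(1, 48), -1))), Add(16662, Add(6723, -47))) = Mul(Add(33979, Mul(4, Pow(49, -1))), Add(16662, 6676)) = Mul(Add(33979, Mul(4, Rational(1, 49))), 23338) = Mul(Add(33979, Rational(4, 49)), 23338) = Mul(Rational(1664975, 49), 23338) = Rational(5551026650, 7)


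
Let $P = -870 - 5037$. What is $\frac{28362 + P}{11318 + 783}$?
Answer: $\frac{22455}{12101} \approx 1.8556$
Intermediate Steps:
$P = -5907$
$\frac{28362 + P}{11318 + 783} = \frac{28362 - 5907}{11318 + 783} = \frac{22455}{12101}$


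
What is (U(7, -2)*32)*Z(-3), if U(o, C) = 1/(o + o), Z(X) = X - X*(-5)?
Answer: -288/7 ≈ -41.143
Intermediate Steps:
Z(X) = 6*X (Z(X) = X - (-5)*X = X + 5*X = 6*X)
U(o, C) = 1/(2*o)
(U(7, -2)*32)*Z(-3) = (((1/2)/7)*32)*(6*(-3)) = (((1/2)*(1/7))*32)*(-18) = ((1/14)*32)*(-18) = (16/7)*(-18) = -288/7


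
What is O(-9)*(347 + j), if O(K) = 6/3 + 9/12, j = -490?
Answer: -1573/4 ≈ -393.25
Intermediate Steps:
O(K) = 11/4 (O(K) = 6*(⅓) + 9*(1/12) = 2 + ¾ = 11/4)
O(-9)*(347 + j) = 11*(347 - 490)/4 = (11/4)*(-143) = -1573/4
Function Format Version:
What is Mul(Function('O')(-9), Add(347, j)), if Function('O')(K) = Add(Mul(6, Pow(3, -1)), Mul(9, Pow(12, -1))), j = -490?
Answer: Rational(-1573, 4) ≈ -393.25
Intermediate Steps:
Function('O')(K) = Rational(11, 4) (Function('O')(K) = Add(Mul(6, Rational(1, 3)), Mul(9, Rational(1, 12))) = Add(2, Rational(3, 4)) = Rational(11, 4))
Mul(Function('O')(-9), Add(347, j)) = Mul(Rational(11, 4), Add(347, -490)) = Mul(Rational(11, 4), -143) = Rational(-1573, 4)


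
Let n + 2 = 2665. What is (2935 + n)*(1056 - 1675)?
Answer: -3465162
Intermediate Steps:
n = 2663 (n = -2 + 2665 = 2663)
(2935 + n)*(1056 - 1675) = (2935 + 2663)*(1056 - 1675) = 5598*(-619) = -3465162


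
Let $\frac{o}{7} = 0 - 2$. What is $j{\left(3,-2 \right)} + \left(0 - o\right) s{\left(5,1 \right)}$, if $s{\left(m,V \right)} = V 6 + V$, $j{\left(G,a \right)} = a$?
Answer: $96$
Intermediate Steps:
$o = -14$ ($o = 7 \left(0 - 2\right) = 7 \left(-2\right) = -14$)
$s{\left(m,V \right)} = 7 V$ ($s{\left(m,V \right)} = 6 V + V = 7 V$)
$j{\left(3,-2 \right)} + \left(0 - o\right) s{\left(5,1 \right)} = -2 + \left(0 - -14\right) 7 \cdot 1 = -2 + \left(0 + 14\right) 7 = -2 + 14 \cdot 7 = -2 + 98 = 96$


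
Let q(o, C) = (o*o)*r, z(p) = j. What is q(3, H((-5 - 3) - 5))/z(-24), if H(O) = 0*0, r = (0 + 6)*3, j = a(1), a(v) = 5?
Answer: 162/5 ≈ 32.400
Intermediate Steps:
j = 5
r = 18 (r = 6*3 = 18)
H(O) = 0
z(p) = 5
q(o, C) = 18*o² (q(o, C) = (o*o)*18 = o²*18 = 18*o²)
q(3, H((-5 - 3) - 5))/z(-24) = (18*3²)/5 = (18*9)*(⅕) = 162*(⅕) = 162/5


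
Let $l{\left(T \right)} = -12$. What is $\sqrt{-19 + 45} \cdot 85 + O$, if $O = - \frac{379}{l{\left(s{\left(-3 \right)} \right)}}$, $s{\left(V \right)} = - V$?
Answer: $\frac{379}{12} + 85 \sqrt{26} \approx 465.0$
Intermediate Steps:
$O = \frac{379}{12}$ ($O = - \frac{379}{-12} = \left(-379\right) \left(- \frac{1}{12}\right) = \frac{379}{12} \approx 31.583$)
$\sqrt{-19 + 45} \cdot 85 + O = \sqrt{-19 + 45} \cdot 85 + \frac{379}{12} = \sqrt{26} \cdot 85 + \frac{379}{12} = 85 \sqrt{26} + \frac{379}{12} = \frac{379}{12} + 85 \sqrt{26}$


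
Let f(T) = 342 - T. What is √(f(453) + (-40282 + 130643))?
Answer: 95*√10 ≈ 300.42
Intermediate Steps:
√(f(453) + (-40282 + 130643)) = √((342 - 1*453) + (-40282 + 130643)) = √((342 - 453) + 90361) = √(-111 + 90361) = √90250 = 95*√10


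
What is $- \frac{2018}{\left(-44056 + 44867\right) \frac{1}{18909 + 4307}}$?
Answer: $- \frac{46849888}{811} \approx -57768.0$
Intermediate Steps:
$- \frac{2018}{\left(-44056 + 44867\right) \frac{1}{18909 + 4307}} = - \frac{2018}{811 \cdot \frac{1}{23216}} = - \frac{2018}{\frac{811}{23216}} = \left(-2018\right) \frac{23216}{811} = - \frac{46849888}{811}$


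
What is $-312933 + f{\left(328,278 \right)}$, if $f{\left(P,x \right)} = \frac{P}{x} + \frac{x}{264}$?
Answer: $- \frac{5741653715}{18348} \approx -3.1293 \cdot 10^{5}$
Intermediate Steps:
$f{\left(P,x \right)} = \frac{x}{264} + \frac{P}{x}$ ($f{\left(P,x \right)} = \frac{P}{x} + x \frac{1}{264} = \frac{P}{x} + \frac{x}{264} = \frac{x}{264} + \frac{P}{x}$)
$-312933 + f{\left(328,278 \right)} = -312933 + \left(\frac{1}{264} \cdot 278 + \frac{328}{278}\right) = -312933 + \left(\frac{139}{132} + 328 \cdot \frac{1}{278}\right) = -312933 + \left(\frac{139}{132} + \frac{164}{139}\right) = -312933 + \frac{40969}{18348} = - \frac{5741653715}{18348}$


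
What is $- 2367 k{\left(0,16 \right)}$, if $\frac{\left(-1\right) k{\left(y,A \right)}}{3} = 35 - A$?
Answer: $134919$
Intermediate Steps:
$k{\left(y,A \right)} = -105 + 3 A$ ($k{\left(y,A \right)} = - 3 \left(35 - A\right) = -105 + 3 A$)
$- 2367 k{\left(0,16 \right)} = - 2367 \left(-105 + 3 \cdot 16\right) = - 2367 \left(-105 + 48\right) = \left(-2367\right) \left(-57\right) = 134919$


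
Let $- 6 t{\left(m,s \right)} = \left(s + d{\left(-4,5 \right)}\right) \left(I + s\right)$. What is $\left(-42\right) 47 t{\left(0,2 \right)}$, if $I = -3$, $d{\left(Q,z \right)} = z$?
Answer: $-2303$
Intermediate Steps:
$t{\left(m,s \right)} = - \frac{\left(-3 + s\right) \left(5 + s\right)}{6}$ ($t{\left(m,s \right)} = - \frac{\left(s + 5\right) \left(-3 + s\right)}{6} = - \frac{\left(5 + s\right) \left(-3 + s\right)}{6} = - \frac{\left(-3 + s\right) \left(5 + s\right)}{6}$)
$\left(-42\right) 47 t{\left(0,2 \right)} = \left(-42\right) 47 \left(\frac{5}{2} - \frac{2}{3} - \frac{2^{2}}{6}\right) = - 1974 \left(\frac{5}{2} - \frac{2}{3} - \frac{2}{3}\right) = \left(-1974\right) \frac{7}{6} = -2303$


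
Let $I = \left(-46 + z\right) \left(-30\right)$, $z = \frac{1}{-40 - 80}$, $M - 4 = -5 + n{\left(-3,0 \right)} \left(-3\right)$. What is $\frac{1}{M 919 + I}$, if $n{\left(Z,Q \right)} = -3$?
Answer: $\frac{4}{34929} \approx 0.00011452$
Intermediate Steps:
$M = 8$ ($M = 4 - -4 = 4 + \left(-5 + 9\right) = 4 + 4 = 8$)
$z = - \frac{1}{120}$ ($z = \frac{1}{-120} = - \frac{1}{120} \approx -0.0083333$)
$I = \frac{5521}{4}$ ($I = \left(-46 - \frac{1}{120}\right) \left(-30\right) = \left(- \frac{5521}{120}\right) \left(-30\right) = \frac{5521}{4} \approx 1380.3$)
$\frac{1}{M 919 + I} = \frac{1}{8 \cdot 919 + \frac{5521}{4}} = \frac{1}{7352 + \frac{5521}{4}} = \frac{1}{\frac{34929}{4}} = \frac{4}{34929}$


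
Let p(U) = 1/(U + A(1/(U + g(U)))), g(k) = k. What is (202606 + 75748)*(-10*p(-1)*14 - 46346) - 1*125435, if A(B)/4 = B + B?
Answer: -12892926007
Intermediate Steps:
A(B) = 8*B (A(B) = 4*(B + B) = 4*(2*B) = 8*B)
p(U) = 1/(U + 4/U) (p(U) = 1/(U + 8/(U + U)) = 1/(U + 8/((2*U))) = 1/(U + 8*(1/(2*U))) = 1/(U + 4/U))
(202606 + 75748)*(-10*p(-1)*14 - 46346) - 1*125435 = (202606 + 75748)*(-(-10)/(4 + (-1)²)*14 - 46346) - 1*125435 = 278354*(-(-10)/(4 + 1)*14 - 46346) - 125435 = 278354*(-(-10)/5*14 - 46346) - 125435 = 278354*(-10*(-⅕)*14 - 46346) - 125435 = 278354*(2*14 - 46346) - 125435 = 278354*(28 - 46346) - 125435 = 278354*(-46318) - 125435 = -12892800572 - 125435 = -12892926007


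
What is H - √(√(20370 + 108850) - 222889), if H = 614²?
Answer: 376996 - √(-222889 + 2*√32305) ≈ 3.77e+5 - 471.73*I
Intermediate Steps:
H = 376996
H - √(√(20370 + 108850) - 222889) = 376996 - √(√(20370 + 108850) - 222889) = 376996 - √(√129220 - 222889) = 376996 - √(2*√32305 - 222889) = 376996 - √(-222889 + 2*√32305)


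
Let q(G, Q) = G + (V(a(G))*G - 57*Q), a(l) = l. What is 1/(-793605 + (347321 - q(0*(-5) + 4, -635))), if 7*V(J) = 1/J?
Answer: -7/3377382 ≈ -2.0726e-6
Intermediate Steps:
V(J) = 1/(7*J)
q(G, Q) = ⅐ + G - 57*Q (q(G, Q) = G + ((1/(7*G))*G - 57*Q) = G + (⅐ - 57*Q) = ⅐ + G - 57*Q)
1/(-793605 + (347321 - q(0*(-5) + 4, -635))) = 1/(-793605 + (347321 - (⅐ + (0*(-5) + 4) - 57*(-635)))) = 1/(-793605 + (347321 - (⅐ + (0 + 4) + 36195))) = 1/(-793605 + (347321 - (⅐ + 4 + 36195))) = 1/(-793605 + (347321 - 1*253394/7)) = 1/(-793605 + (347321 - 253394/7)) = 1/(-793605 + 2177853/7) = 1/(-3377382/7) = -7/3377382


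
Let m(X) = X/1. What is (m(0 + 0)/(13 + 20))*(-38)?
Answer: 0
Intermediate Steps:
m(X) = X (m(X) = X*1 = X)
(m(0 + 0)/(13 + 20))*(-38) = ((0 + 0)/(13 + 20))*(-38) = (0/33)*(-38) = ((1/33)*0)*(-38) = 0*(-38) = 0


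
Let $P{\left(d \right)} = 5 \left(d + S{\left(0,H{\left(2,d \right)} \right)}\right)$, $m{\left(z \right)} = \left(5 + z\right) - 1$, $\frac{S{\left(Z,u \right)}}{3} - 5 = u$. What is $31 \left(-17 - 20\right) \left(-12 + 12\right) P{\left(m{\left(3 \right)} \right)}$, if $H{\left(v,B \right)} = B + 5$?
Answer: $0$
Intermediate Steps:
$H{\left(v,B \right)} = 5 + B$
$S{\left(Z,u \right)} = 15 + 3 u$
$m{\left(z \right)} = 4 + z$
$P{\left(d \right)} = 150 + 20 d$ ($P{\left(d \right)} = 5 \left(d + \left(15 + 3 \left(5 + d\right)\right)\right) = 5 \left(d + \left(15 + \left(15 + 3 d\right)\right)\right) = 5 \left(d + \left(30 + 3 d\right)\right) = 5 \left(30 + 4 d\right) = 150 + 20 d$)
$31 \left(-17 - 20\right) \left(-12 + 12\right) P{\left(m{\left(3 \right)} \right)} = 31 \left(-17 - 20\right) \left(-12 + 12\right) \left(150 + 20 \left(4 + 3\right)\right) = 31 \left(\left(-37\right) 0\right) \left(150 + 20 \cdot 7\right) = 31 \cdot 0 \left(150 + 140\right) = 0 \cdot 290 = 0$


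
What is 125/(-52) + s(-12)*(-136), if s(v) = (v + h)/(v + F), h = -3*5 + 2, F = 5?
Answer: -177675/364 ≈ -488.12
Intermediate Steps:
h = -13 (h = -15 + 2 = -13)
s(v) = (-13 + v)/(5 + v) (s(v) = (v - 13)/(v + 5) = (-13 + v)/(5 + v))
125/(-52) + s(-12)*(-136) = 125/(-52) + ((-13 - 12)/(5 - 12))*(-136) = 125*(-1/52) + (-25/(-7))*(-136) = -125/52 - ⅐*(-25)*(-136) = -125/52 + (25/7)*(-136) = -125/52 - 3400/7 = -177675/364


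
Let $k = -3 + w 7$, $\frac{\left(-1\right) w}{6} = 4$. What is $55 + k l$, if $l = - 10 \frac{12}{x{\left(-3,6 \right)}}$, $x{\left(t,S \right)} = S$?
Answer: $3475$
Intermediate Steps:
$w = -24$ ($w = \left(-6\right) 4 = -24$)
$k = -171$ ($k = -3 - 168 = -171$)
$l = -20$ ($l = - 10 \cdot \frac{12}{6} = - 10 \cdot 12 \cdot \frac{1}{6} = \left(-10\right) 2 = -20$)
$55 + k l = 55 - -3420 = 55 + 3420 = 3475$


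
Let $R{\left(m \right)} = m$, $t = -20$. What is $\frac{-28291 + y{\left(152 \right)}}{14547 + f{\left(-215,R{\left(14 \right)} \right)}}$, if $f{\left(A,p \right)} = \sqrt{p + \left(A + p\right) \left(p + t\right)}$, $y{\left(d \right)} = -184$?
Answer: $- \frac{414225825}{211613989} + \frac{56950 \sqrt{305}}{211613989} \approx -1.9528$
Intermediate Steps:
$f{\left(A,p \right)} = \sqrt{p + \left(-20 + p\right) \left(A + p\right)}$ ($f{\left(A,p \right)} = \sqrt{p + \left(A + p\right) \left(p - 20\right)} = \sqrt{p + \left(A + p\right) \left(-20 + p\right)} = \sqrt{p + \left(-20 + p\right) \left(A + p\right)}$)
$\frac{-28291 + y{\left(152 \right)}}{14547 + f{\left(-215,R{\left(14 \right)} \right)}} = \frac{-28291 - 184}{14547 + \sqrt{14^{2} - -4300 - 266 - 3010}} = - \frac{28475}{14547 + \sqrt{196 + 4300 - 266 - 3010}} = - \frac{28475}{14547 + \sqrt{1220}} = - \frac{28475}{14547 + 2 \sqrt{305}}$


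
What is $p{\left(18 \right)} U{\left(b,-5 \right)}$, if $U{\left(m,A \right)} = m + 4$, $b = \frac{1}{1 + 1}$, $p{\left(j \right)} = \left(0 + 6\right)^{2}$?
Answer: $162$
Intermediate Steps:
$p{\left(j \right)} = 36$ ($p{\left(j \right)} = 6^{2} = 36$)
$b = \frac{1}{2} \approx 0.5$
$U{\left(m,A \right)} = 4 + m$
$p{\left(18 \right)} U{\left(b,-5 \right)} = 36 \left(4 + \frac{1}{2}\right) = 36 \cdot \frac{9}{2} = 162$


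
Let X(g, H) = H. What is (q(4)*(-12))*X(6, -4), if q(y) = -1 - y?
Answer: -240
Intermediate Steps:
(q(4)*(-12))*X(6, -4) = ((-1 - 1*4)*(-12))*(-4) = ((-1 - 4)*(-12))*(-4) = -5*(-12)*(-4) = 60*(-4) = -240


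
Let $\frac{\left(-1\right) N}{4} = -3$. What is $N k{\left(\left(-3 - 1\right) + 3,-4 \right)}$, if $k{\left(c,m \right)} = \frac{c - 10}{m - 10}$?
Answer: $\frac{66}{7} \approx 9.4286$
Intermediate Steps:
$N = 12$ ($N = \left(-4\right) \left(-3\right) = 12$)
$k{\left(c,m \right)} = \frac{-10 + c}{-10 + m}$
$N k{\left(\left(-3 - 1\right) + 3,-4 \right)} = 12 \frac{-10 + \left(\left(-3 - 1\right) + 3\right)}{-10 - 4} = 12 \frac{-10 + \left(-4 + 3\right)}{-14} = 12 \left(- \frac{-10 - 1}{14}\right) = 12 \left(\left(- \frac{1}{14}\right) \left(-11\right)\right) = 12 \cdot \frac{11}{14} = \frac{66}{7}$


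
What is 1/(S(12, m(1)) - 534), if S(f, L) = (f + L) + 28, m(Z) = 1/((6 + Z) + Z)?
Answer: -8/3951 ≈ -0.0020248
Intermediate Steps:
m(Z) = 1/(6 + 2*Z)
S(f, L) = 28 + L + f (S(f, L) = (L + f) + 28 = 28 + L + f)
1/(S(12, m(1)) - 534) = 1/((28 + 1/(2*(3 + 1)) + 12) - 534) = 1/((28 + (½)/4 + 12) - 534) = 1/((28 + (½)*(¼) + 12) - 534) = 1/((28 + ⅛ + 12) - 534) = 1/(321/8 - 534) = 1/(-3951/8) = -8/3951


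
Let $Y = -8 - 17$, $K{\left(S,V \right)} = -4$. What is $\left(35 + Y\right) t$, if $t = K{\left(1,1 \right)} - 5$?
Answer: $-90$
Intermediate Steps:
$Y = -25$
$t = -9$ ($t = -4 - 5 = -9$)
$\left(35 + Y\right) t = \left(35 - 25\right) \left(-9\right) = 10 \left(-9\right) = -90$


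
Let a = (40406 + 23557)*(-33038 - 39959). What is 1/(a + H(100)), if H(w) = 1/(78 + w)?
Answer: -178/831101065757 ≈ -2.1417e-10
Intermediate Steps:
a = -4669107111 (a = 63963*(-72997) = -4669107111)
1/(a + H(100)) = 1/(-4669107111 + 1/(78 + 100)) = 1/(-4669107111 + 1/178) = 1/(-831101065757/178) = -178/831101065757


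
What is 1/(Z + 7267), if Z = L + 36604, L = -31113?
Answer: 1/12758 ≈ 7.8382e-5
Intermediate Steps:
Z = 5491 (Z = -31113 + 36604 = 5491)
1/(Z + 7267) = 1/(5491 + 7267) = 1/12758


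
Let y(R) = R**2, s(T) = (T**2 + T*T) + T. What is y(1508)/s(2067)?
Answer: 174928/657465 ≈ 0.26606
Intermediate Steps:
s(T) = T + 2*T**2 (s(T) = (T**2 + T**2) + T = 2*T**2 + T = T + 2*T**2)
y(1508)/s(2067) = 1508**2/((2067*(1 + 2*2067))) = 2274064/((2067*(1 + 4134))) = 2274064/((2067*4135)) = 2274064/8547045 = 2274064*(1/8547045) = 174928/657465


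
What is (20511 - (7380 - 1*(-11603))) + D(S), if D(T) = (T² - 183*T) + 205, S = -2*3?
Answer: 2867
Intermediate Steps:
S = -6
D(T) = 205 + T² - 183*T
(20511 - (7380 - 1*(-11603))) + D(S) = (20511 - (7380 - 1*(-11603))) + (205 + (-6)² - 183*(-6)) = (20511 - (7380 + 11603)) + (205 + 36 + 1098) = (20511 - 1*18983) + 1339 = (20511 - 18983) + 1339 = 1528 + 1339 = 2867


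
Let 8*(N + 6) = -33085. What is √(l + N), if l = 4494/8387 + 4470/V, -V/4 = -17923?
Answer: I*√1497141061090973127314/601280804 ≈ 64.351*I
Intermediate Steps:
N = -33133/8 (N = -6 + (⅛)*(-33085) = -6 - 33085/8 = -33133/8 ≈ -4141.6)
V = 71692 (V = -4*(-17923) = 71692)
l = 179836869/300640402 (l = 4494/8387 + 4470/71692 = 4494*(1/8387) + 4470*(1/71692) = 4494/8387 + 2235/35846 = 179836869/300640402 ≈ 0.59818)
√(l + N) = √(179836869/300640402 - 33133/8) = √(-4979839872257/1202561608) = I*√1497141061090973127314/601280804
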